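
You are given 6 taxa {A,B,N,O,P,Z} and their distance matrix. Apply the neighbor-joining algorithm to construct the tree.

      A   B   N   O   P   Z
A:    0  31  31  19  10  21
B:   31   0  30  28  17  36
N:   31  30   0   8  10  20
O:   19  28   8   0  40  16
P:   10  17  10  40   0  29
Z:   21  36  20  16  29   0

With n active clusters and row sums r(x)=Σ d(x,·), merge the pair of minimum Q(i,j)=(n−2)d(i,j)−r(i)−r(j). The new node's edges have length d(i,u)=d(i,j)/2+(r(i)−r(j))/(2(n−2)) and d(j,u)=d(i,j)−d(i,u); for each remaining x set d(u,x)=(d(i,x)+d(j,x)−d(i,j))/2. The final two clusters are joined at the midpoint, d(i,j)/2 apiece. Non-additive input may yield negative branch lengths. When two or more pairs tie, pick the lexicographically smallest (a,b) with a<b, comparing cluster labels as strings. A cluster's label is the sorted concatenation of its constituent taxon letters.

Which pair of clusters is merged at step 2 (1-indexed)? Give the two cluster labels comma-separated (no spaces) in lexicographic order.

A,BP

step 1: merge (B,P) at d=17, Q=-180; branch lengths B→13, P→4; new cluster BP
  updated: d(A,BP)=12, d(BP,N)=23/2, d(BP,O)=51/2, d(BP,Z)=24
step 2: merge (A,BP) at d=12, Q=-120; branch lengths A→23/3, BP→13/3; new cluster ABP
  updated: d(ABP,N)=61/4, d(ABP,O)=65/4, d(ABP,Z)=33/2
step 3: merge (ABP,Z) at d=33/2, Q=-135/2; branch lengths ABP→57/8, Z→75/8; new cluster ABPZ
  updated: d(ABPZ,N)=75/8, d(ABPZ,O)=63/8
step 4: merge (ABPZ,N) at d=75/8, Q=-101/4; branch lengths ABPZ→37/8, N→19/4; new cluster ABNPZ
  updated: d(ABNPZ,O)=13/4
step 5: merge (ABNPZ,O) at d=13/4; branch lengths ABNPZ→13/8, O→13/8; new cluster ABNOPZ
final tree: ((((A:23/3,(B:13,P:4):13/3):57/8,Z:75/8):37/8,N:19/4):13/8,O:13/8)
total length: 465/8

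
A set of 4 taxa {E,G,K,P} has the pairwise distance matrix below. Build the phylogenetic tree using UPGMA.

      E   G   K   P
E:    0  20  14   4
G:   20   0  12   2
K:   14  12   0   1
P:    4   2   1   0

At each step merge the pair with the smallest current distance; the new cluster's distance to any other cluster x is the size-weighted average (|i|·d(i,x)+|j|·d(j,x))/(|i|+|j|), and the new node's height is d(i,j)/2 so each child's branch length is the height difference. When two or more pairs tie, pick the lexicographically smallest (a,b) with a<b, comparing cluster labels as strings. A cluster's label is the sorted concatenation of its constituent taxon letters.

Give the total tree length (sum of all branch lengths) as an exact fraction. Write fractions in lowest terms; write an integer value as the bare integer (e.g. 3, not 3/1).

50/3

1. join K+P (d=1) ⇒ KP; edges |K|=1/2, |P|=1/2
  updated: d(E,KP)=9, d(G,KP)=7
2. join G+KP (d=7) ⇒ GKP; edges |G|=7/2, |KP|=3
  updated: d(E,GKP)=38/3
3. join E+GKP (d=38/3) ⇒ EGKP; edges |E|=19/3, |GKP|=17/6
final tree: (E:19/3,(G:7/2,(K:1/2,P:1/2):3):17/6)
total length: 50/3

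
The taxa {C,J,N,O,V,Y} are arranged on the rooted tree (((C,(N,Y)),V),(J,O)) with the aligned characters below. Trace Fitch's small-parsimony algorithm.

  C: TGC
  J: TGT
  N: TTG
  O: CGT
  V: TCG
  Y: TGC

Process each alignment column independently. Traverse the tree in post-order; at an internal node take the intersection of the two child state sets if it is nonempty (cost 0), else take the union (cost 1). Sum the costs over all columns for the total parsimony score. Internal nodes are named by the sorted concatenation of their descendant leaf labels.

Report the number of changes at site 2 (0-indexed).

3

site 0, node NY: N={T} ∩ Y={T} → {T} (+0)
site 0, node CNY: C={T} ∩ NY={T} → {T} (+0)
site 0, node CNVY: CNY={T} ∩ V={T} → {T} (+0)
site 0, node JO: J={T} ∪ O={C} → {C,T} (+1)
site 0, node CJNOVY: CNVY={T} ∩ JO={C,T} → {T} (+0)
site 1, node NY: N={T} ∪ Y={G} → {G,T} (+1)
site 1, node CNY: C={G} ∩ NY={G,T} → {G} (+0)
site 1, node CNVY: CNY={G} ∪ V={C} → {C,G} (+1)
site 1, node JO: J={G} ∩ O={G} → {G} (+0)
site 1, node CJNOVY: CNVY={C,G} ∩ JO={G} → {G} (+0)
site 2, node NY: N={G} ∪ Y={C} → {C,G} (+1)
site 2, node CNY: C={C} ∩ NY={C,G} → {C} (+0)
site 2, node CNVY: CNY={C} ∪ V={G} → {C,G} (+1)
site 2, node JO: J={T} ∩ O={T} → {T} (+0)
site 2, node CJNOVY: CNVY={C,G} ∪ JO={T} → {C,G,T} (+1)
per-site changes: [1, 2, 3]; total = 6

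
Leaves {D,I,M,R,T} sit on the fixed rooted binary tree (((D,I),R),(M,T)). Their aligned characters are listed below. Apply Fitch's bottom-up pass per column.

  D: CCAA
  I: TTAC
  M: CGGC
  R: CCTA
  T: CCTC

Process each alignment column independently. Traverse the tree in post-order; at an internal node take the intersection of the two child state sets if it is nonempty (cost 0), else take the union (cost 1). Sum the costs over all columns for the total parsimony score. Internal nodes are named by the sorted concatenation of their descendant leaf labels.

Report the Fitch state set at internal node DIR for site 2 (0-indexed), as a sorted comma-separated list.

A,T

[col 0] DI: children D:{C}, I:{T} ∪→ {C,T}; cost 1
[col 0] DIR: children DI:{C,T}, R:{C} ∩→ {C}; cost 0
[col 0] MT: children M:{C}, T:{C} ∩→ {C}; cost 0
[col 0] DIMRT: children DIR:{C}, MT:{C} ∩→ {C}; cost 0
[col 1] DI: children D:{C}, I:{T} ∪→ {C,T}; cost 1
[col 1] DIR: children DI:{C,T}, R:{C} ∩→ {C}; cost 0
[col 1] MT: children M:{G}, T:{C} ∪→ {C,G}; cost 1
[col 1] DIMRT: children DIR:{C}, MT:{C,G} ∩→ {C}; cost 0
[col 2] DI: children D:{A}, I:{A} ∩→ {A}; cost 0
[col 2] DIR: children DI:{A}, R:{T} ∪→ {A,T}; cost 1
[col 2] MT: children M:{G}, T:{T} ∪→ {G,T}; cost 1
[col 2] DIMRT: children DIR:{A,T}, MT:{G,T} ∩→ {T}; cost 0
[col 3] DI: children D:{A}, I:{C} ∪→ {A,C}; cost 1
[col 3] DIR: children DI:{A,C}, R:{A} ∩→ {A}; cost 0
[col 3] MT: children M:{C}, T:{C} ∩→ {C}; cost 0
[col 3] DIMRT: children DIR:{A}, MT:{C} ∪→ {A,C}; cost 1
per-site changes: [1, 2, 2, 2]; total = 7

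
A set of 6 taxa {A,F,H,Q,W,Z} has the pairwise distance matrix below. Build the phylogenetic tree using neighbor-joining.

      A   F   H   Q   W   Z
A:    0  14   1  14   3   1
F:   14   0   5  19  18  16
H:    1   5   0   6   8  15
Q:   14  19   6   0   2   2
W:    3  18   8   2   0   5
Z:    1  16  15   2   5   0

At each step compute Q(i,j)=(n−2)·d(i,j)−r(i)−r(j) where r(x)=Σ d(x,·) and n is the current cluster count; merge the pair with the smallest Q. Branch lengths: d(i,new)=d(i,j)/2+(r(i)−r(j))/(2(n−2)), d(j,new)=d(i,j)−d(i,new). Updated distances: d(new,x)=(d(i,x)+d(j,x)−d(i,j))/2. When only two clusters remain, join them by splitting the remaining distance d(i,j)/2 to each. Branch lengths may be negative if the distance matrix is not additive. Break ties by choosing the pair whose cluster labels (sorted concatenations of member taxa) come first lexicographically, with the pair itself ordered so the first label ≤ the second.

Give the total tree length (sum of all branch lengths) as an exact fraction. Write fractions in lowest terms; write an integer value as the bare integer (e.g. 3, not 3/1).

147/8

step 1: merge (F,H) at d=5, Q=-87; branch lengths F→57/8, H→-17/8; new cluster FH
  updated: d(A,FH)=5, d(FH,Q)=10, d(FH,W)=21/2, d(FH,Z)=13
step 2: merge (A,FH) at d=5, Q=-93/2; branch lengths A→-1/12, FH→61/12; new cluster AFH
  updated: d(AFH,Q)=19/2, d(AFH,W)=17/4, d(AFH,Z)=9/2
step 3: merge (AFH,W) at d=17/4, Q=-21; branch lengths AFH→31/8, W→3/8; new cluster AFHW
  updated: d(AFHW,Q)=29/8, d(AFHW,Z)=21/8
step 4: merge (AFHW,Q) at d=29/8, Q=-33/4; branch lengths AFHW→17/8, Q→3/2; new cluster AFHQW
  updated: d(AFHQW,Z)=1/2
step 5: merge (AFHQW,Z) at d=1/2; branch lengths AFHQW→1/4, Z→1/4; new cluster AFHQWZ
final tree: ((((A:-1/12,(F:57/8,H:-17/8):61/12):31/8,W:3/8):17/8,Q:3/2):1/4,Z:1/4)
total length: 147/8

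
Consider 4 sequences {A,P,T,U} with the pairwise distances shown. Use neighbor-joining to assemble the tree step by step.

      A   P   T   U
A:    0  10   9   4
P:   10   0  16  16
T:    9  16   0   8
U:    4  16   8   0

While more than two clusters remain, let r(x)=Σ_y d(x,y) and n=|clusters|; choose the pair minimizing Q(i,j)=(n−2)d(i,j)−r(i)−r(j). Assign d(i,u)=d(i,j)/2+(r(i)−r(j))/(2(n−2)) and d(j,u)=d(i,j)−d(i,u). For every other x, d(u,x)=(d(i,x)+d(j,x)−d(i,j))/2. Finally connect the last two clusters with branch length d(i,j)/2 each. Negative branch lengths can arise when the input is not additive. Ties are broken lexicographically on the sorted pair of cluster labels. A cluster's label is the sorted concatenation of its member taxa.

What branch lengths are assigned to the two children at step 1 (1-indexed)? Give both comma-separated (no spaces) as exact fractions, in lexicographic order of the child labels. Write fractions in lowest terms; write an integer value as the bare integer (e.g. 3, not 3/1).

1/4,39/4

1. join A+P (d=10, Q=-45) ⇒ AP; edges |A|=1/4, |P|=39/4
  updated: d(AP,T)=15/2, d(AP,U)=5
2. join AP+T (d=15/2, Q=-41/2) ⇒ APT; edges |AP|=9/4, |T|=21/4
  updated: d(APT,U)=11/4
3. join APT+U (d=11/4) ⇒ APTU; edges |APT|=11/8, |U|=11/8
final tree: (((A:1/4,P:39/4):9/4,T:21/4):11/8,U:11/8)
total length: 81/4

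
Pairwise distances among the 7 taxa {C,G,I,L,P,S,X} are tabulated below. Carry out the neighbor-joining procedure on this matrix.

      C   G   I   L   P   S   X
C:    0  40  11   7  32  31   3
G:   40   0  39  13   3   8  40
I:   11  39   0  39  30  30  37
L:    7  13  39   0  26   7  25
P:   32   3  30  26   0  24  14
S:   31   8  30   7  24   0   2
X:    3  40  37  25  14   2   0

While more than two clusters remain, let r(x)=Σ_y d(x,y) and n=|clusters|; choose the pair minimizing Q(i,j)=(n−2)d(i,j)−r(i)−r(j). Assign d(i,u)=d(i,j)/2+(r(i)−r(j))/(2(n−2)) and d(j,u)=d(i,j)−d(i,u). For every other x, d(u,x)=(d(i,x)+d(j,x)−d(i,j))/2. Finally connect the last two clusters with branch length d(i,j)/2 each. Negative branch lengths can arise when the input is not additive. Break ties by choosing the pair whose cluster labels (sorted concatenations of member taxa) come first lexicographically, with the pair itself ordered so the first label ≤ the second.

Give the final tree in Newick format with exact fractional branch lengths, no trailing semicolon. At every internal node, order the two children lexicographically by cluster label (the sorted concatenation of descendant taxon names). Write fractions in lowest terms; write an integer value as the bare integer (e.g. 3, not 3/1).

((((C:-39/16,I:215/16):49/4,L:21/4):7/4,(G:29/10,P:1/10):101/8):51/16,(S:-25/12,X:49/12):51/16)

step 1: merge (G,P) at d=3, Q=-257; branch lengths G→29/10, P→1/10; new cluster GP
  updated: d(C,GP)=69/2, d(GP,I)=33, d(GP,L)=18, d(GP,S)=29/2, d(GP,X)=51/2
step 2: merge (C,I) at d=11, Q=-385/2; branch lengths C→-39/16, I→215/16; new cluster CI
  updated: d(CI,GP)=113/4, d(CI,L)=35/2, d(CI,S)=25, d(CI,X)=29/2
step 3: merge (S,X) at d=2, Q=-219/2; branch lengths S→-25/12, X→49/12; new cluster SX
  updated: d(CI,SX)=75/4, d(GP,SX)=19, d(L,SX)=15
step 4: merge (CI,L) at d=35/2, Q=-80; branch lengths CI→49/4, L→21/4; new cluster CIL
  updated: d(CIL,GP)=115/8, d(CIL,SX)=65/8
step 5: merge (CIL,GP) at d=115/8, Q=-83/2; branch lengths CIL→7/4, GP→101/8; new cluster CGILP
  updated: d(CGILP,SX)=51/8
step 6: merge (CGILP,SX) at d=51/8; branch lengths CGILP→51/16, SX→51/16; new cluster CGILPSX
final tree: ((((C:-39/16,I:215/16):49/4,L:21/4):7/4,(G:29/10,P:1/10):101/8):51/16,(S:-25/12,X:49/12):51/16)
total length: 217/4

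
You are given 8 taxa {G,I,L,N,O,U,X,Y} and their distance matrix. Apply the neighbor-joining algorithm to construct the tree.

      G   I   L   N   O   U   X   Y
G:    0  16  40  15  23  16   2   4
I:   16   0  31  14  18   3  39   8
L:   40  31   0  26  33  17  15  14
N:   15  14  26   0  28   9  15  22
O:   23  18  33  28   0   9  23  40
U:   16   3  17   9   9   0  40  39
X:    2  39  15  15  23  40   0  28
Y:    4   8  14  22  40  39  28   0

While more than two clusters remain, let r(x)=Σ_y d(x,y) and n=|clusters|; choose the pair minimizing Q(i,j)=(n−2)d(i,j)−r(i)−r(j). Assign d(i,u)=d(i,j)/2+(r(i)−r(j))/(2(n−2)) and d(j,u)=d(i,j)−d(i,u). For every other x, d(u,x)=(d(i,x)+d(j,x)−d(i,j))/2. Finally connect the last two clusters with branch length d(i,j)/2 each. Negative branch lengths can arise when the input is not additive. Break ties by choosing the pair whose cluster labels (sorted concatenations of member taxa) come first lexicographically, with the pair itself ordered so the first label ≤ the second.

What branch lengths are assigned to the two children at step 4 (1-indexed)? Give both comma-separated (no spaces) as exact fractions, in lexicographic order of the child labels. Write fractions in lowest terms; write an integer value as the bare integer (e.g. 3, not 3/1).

47/12,113/24

iteration 1: select G,X (d=2, Q=-266); attach at lengths (-17/6, 29/6); label the merged cluster GX
  updated: d(GX,I)=53/2, d(GX,L)=53/2, d(GX,N)=14, d(GX,O)=22, d(GX,U)=27, d(GX,Y)=15
iteration 2: select L,Y (d=14, Q=-431/2); attach at lengths (159/20, 121/20); label the merged cluster LY
  updated: d(GX,LY)=55/4, d(I,LY)=25/2, d(LY,N)=17, d(LY,O)=59/2, d(LY,U)=21
iteration 3: select GX,LY (d=55/4, Q=-142); attach at lengths (129/16, 91/16); label the merged cluster GLXY
  updated: d(GLXY,I)=101/8, d(GLXY,N)=69/8, d(GLXY,O)=151/8, d(GLXY,U)=137/8
iteration 4: select GLXY,N (d=69/8, Q=-91); attach at lengths (47/12, 113/24); label the merged cluster GLNXY
  updated: d(GLNXY,I)=9, d(GLNXY,O)=153/8, d(GLNXY,U)=35/4
iteration 5: select GLNXY,I (d=9, Q=-391/8); attach at lengths (199/32, 89/32); label the merged cluster GILNXY
  updated: d(GILNXY,O)=225/16, d(GILNXY,U)=11/8
iteration 6: select GILNXY,O (d=225/16, Q=-391/16); attach at lengths (103/32, 347/32); label the merged cluster GILNOXY
  updated: d(GILNOXY,U)=-59/32
iteration 7: select GILNOXY,U (d=-59/32); attach at lengths (-59/64, -59/64); label the merged cluster GILNOUXY
final tree: ((((((G:-17/6,X:29/6):129/16,(L:159/20,Y:121/20):91/16):47/12,N:113/24):199/32,I:89/32):103/32,O:347/32):-59/64,U:-59/64)
total length: 1907/32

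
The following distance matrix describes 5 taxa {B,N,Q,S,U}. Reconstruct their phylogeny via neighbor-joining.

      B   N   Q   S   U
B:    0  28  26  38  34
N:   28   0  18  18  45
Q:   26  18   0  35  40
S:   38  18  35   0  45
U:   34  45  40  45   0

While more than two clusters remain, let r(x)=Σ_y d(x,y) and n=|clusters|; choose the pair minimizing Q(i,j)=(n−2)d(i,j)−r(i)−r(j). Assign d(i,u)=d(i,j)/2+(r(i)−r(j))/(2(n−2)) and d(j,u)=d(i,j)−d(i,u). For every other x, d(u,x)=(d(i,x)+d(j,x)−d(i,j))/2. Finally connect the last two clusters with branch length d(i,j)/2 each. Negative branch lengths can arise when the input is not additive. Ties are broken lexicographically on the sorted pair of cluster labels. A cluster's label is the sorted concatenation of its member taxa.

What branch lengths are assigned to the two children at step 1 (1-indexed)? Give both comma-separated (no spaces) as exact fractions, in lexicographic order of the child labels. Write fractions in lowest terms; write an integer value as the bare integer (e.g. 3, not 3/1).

9/2,27/2

step 1: merge (N,S) at d=18, Q=-191; branch lengths N→9/2, S→27/2; new cluster NS
  updated: d(B,NS)=24, d(NS,Q)=35/2, d(NS,U)=36
step 2: merge (B,U) at d=34, Q=-126; branch lengths B→21/2, U→47/2; new cluster BU
  updated: d(BU,NS)=13, d(BU,Q)=16
step 3: merge (BU,NS) at d=13, Q=-93/2; branch lengths BU→23/4, NS→29/4; new cluster BNSU
  updated: d(BNSU,Q)=41/4
step 4: merge (BNSU,Q) at d=41/4; branch lengths BNSU→41/8, Q→41/8; new cluster BNQSU
final tree: (((B:21/2,U:47/2):23/4,(N:9/2,S:27/2):29/4):41/8,Q:41/8)
total length: 301/4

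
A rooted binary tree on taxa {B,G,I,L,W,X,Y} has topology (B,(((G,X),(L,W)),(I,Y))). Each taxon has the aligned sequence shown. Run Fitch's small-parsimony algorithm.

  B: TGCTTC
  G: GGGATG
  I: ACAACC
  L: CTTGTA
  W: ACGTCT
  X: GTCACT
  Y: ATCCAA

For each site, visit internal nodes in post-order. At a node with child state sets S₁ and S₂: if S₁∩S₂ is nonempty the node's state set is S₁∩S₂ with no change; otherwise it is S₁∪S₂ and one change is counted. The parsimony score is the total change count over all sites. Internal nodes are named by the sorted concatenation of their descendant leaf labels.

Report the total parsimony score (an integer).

site 0, node GX: G={G} ∩ X={G} → {G} (+0)
site 0, node LW: L={C} ∪ W={A} → {A,C} (+1)
site 0, node GLWX: GX={G} ∪ LW={A,C} → {A,C,G} (+1)
site 0, node IY: I={A} ∩ Y={A} → {A} (+0)
site 0, node GILWXY: GLWX={A,C,G} ∩ IY={A} → {A} (+0)
site 0, node BGILWXY: B={T} ∪ GILWXY={A} → {A,T} (+1)
site 1, node GX: G={G} ∪ X={T} → {G,T} (+1)
site 1, node LW: L={T} ∪ W={C} → {C,T} (+1)
site 1, node GLWX: GX={G,T} ∩ LW={C,T} → {T} (+0)
site 1, node IY: I={C} ∪ Y={T} → {C,T} (+1)
site 1, node GILWXY: GLWX={T} ∩ IY={C,T} → {T} (+0)
site 1, node BGILWXY: B={G} ∪ GILWXY={T} → {G,T} (+1)
site 2, node GX: G={G} ∪ X={C} → {C,G} (+1)
site 2, node LW: L={T} ∪ W={G} → {G,T} (+1)
site 2, node GLWX: GX={C,G} ∩ LW={G,T} → {G} (+0)
site 2, node IY: I={A} ∪ Y={C} → {A,C} (+1)
site 2, node GILWXY: GLWX={G} ∪ IY={A,C} → {A,C,G} (+1)
site 2, node BGILWXY: B={C} ∩ GILWXY={A,C,G} → {C} (+0)
site 3, node GX: G={A} ∩ X={A} → {A} (+0)
site 3, node LW: L={G} ∪ W={T} → {G,T} (+1)
site 3, node GLWX: GX={A} ∪ LW={G,T} → {A,G,T} (+1)
site 3, node IY: I={A} ∪ Y={C} → {A,C} (+1)
site 3, node GILWXY: GLWX={A,G,T} ∩ IY={A,C} → {A} (+0)
site 3, node BGILWXY: B={T} ∪ GILWXY={A} → {A,T} (+1)
site 4, node GX: G={T} ∪ X={C} → {C,T} (+1)
site 4, node LW: L={T} ∪ W={C} → {C,T} (+1)
site 4, node GLWX: GX={C,T} ∩ LW={C,T} → {C,T} (+0)
site 4, node IY: I={C} ∪ Y={A} → {A,C} (+1)
site 4, node GILWXY: GLWX={C,T} ∩ IY={A,C} → {C} (+0)
site 4, node BGILWXY: B={T} ∪ GILWXY={C} → {C,T} (+1)
site 5, node GX: G={G} ∪ X={T} → {G,T} (+1)
site 5, node LW: L={A} ∪ W={T} → {A,T} (+1)
site 5, node GLWX: GX={G,T} ∩ LW={A,T} → {T} (+0)
site 5, node IY: I={C} ∪ Y={A} → {A,C} (+1)
site 5, node GILWXY: GLWX={T} ∪ IY={A,C} → {A,C,T} (+1)
site 5, node BGILWXY: B={C} ∩ GILWXY={A,C,T} → {C} (+0)
per-site changes: [3, 4, 4, 4, 4, 4]; total = 23

23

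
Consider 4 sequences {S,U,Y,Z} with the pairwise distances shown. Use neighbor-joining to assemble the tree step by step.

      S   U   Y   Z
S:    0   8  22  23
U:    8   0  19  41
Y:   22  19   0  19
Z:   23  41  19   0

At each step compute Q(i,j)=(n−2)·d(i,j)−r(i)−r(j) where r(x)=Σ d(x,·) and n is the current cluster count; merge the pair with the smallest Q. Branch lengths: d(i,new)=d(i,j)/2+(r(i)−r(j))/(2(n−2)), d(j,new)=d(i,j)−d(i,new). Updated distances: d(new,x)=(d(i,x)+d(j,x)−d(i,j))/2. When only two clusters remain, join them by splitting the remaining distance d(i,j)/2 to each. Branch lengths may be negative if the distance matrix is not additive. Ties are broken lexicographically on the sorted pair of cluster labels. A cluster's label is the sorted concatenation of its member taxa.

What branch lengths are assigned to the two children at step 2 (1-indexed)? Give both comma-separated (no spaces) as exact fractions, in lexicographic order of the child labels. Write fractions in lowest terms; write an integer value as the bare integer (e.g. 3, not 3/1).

51/4,15/4

1. join S+U (d=8, Q=-105) ⇒ SU; edges |S|=1/4, |U|=31/4
  updated: d(SU,Y)=33/2, d(SU,Z)=28
2. join SU+Y (d=33/2, Q=-127/2) ⇒ SUY; edges |SU|=51/4, |Y|=15/4
  updated: d(SUY,Z)=61/4
3. join SUY+Z (d=61/4) ⇒ SUYZ; edges |SUY|=61/8, |Z|=61/8
final tree: (((S:1/4,U:31/4):51/4,Y:15/4):61/8,Z:61/8)
total length: 159/4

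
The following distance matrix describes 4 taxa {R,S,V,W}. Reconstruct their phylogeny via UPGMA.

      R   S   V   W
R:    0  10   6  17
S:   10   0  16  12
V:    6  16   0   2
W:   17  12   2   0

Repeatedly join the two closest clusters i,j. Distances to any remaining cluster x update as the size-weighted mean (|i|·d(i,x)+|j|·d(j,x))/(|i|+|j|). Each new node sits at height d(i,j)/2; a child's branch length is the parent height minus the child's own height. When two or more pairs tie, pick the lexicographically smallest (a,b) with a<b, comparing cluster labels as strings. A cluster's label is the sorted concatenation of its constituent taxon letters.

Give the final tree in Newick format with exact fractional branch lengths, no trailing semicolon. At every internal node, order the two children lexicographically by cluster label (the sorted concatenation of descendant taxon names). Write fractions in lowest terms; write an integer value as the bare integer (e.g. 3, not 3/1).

((R:5,S:5):11/8,(V:1,W:1):43/8)

iteration 1: select V,W (d=2); attach at lengths (1, 1); label the merged cluster VW
  updated: d(R,VW)=23/2, d(S,VW)=14
iteration 2: select R,S (d=10); attach at lengths (5, 5); label the merged cluster RS
  updated: d(RS,VW)=51/4
iteration 3: select RS,VW (d=51/4); attach at lengths (11/8, 43/8); label the merged cluster RSVW
final tree: ((R:5,S:5):11/8,(V:1,W:1):43/8)
total length: 75/4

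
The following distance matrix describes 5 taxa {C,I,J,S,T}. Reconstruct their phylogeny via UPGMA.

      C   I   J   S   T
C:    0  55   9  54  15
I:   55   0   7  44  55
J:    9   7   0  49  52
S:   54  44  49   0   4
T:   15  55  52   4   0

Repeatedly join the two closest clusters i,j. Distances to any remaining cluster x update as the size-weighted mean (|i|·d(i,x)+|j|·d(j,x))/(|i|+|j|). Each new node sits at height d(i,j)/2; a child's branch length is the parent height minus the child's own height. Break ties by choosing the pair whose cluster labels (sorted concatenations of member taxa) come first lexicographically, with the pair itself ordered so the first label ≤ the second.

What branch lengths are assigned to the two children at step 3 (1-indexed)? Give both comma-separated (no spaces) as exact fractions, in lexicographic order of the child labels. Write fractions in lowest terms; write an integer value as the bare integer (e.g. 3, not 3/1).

step 1: merge (S,T) at d=4; branch lengths S→2, T→2; new cluster ST
  updated: d(C,ST)=69/2, d(I,ST)=99/2, d(J,ST)=101/2
step 2: merge (I,J) at d=7; branch lengths I→7/2, J→7/2; new cluster IJ
  updated: d(C,IJ)=32, d(IJ,ST)=50
step 3: merge (C,IJ) at d=32; branch lengths C→16, IJ→25/2; new cluster CIJ
  updated: d(CIJ,ST)=269/6
step 4: merge (CIJ,ST) at d=269/6; branch lengths CIJ→77/12, ST→245/12; new cluster CIJST
final tree: ((C:16,(I:7/2,J:7/2):25/2):77/12,(S:2,T:2):245/12)
total length: 199/3

16,25/2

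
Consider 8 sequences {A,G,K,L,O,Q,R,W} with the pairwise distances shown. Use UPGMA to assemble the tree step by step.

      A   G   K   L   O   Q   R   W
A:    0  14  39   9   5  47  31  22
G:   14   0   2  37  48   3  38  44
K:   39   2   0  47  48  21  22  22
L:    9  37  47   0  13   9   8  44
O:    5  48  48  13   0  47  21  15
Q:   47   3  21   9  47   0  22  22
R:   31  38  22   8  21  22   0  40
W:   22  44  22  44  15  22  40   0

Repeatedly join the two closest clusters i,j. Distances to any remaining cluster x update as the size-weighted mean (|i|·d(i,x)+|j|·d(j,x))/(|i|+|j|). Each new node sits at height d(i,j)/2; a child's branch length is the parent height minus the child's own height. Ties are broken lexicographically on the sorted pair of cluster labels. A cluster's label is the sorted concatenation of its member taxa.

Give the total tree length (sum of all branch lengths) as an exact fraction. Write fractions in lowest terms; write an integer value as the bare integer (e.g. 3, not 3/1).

step 1: merge (G,K) at d=2; branch lengths G→1, K→1; new cluster GK
  updated: d(A,GK)=53/2, d(GK,L)=42, d(GK,O)=48, d(GK,Q)=12, d(GK,R)=30, d(GK,W)=33
step 2: merge (A,O) at d=5; branch lengths A→5/2, O→5/2; new cluster AO
  updated: d(AO,GK)=149/4, d(AO,L)=11, d(AO,Q)=47, d(AO,R)=26, d(AO,W)=37/2
step 3: merge (L,R) at d=8; branch lengths L→4, R→4; new cluster LR
  updated: d(AO,LR)=37/2, d(GK,LR)=36, d(LR,Q)=31/2, d(LR,W)=42
step 4: merge (GK,Q) at d=12; branch lengths GK→5, Q→6; new cluster GKQ
  updated: d(AO,GKQ)=81/2, d(GKQ,LR)=175/6, d(GKQ,W)=88/3
step 5: merge (AO,LR) at d=37/2; branch lengths AO→27/4, LR→21/4; new cluster ALOR
  updated: d(ALOR,GKQ)=209/6, d(ALOR,W)=121/4
step 6: merge (GKQ,W) at d=88/3; branch lengths GKQ→26/3, W→44/3; new cluster GKQW
  updated: d(ALOR,GKQW)=539/16
step 7: merge (ALOR,GKQW) at d=539/16; branch lengths ALOR→243/32, GKQW→209/96; new cluster AGKLOQRW
final tree: (((A:5/2,O:5/2):27/4,(L:4,R:4):21/4):243/32,(((G:1,K:1):5,Q:6):26/3,W:44/3):209/96)
total length: 3413/48

3413/48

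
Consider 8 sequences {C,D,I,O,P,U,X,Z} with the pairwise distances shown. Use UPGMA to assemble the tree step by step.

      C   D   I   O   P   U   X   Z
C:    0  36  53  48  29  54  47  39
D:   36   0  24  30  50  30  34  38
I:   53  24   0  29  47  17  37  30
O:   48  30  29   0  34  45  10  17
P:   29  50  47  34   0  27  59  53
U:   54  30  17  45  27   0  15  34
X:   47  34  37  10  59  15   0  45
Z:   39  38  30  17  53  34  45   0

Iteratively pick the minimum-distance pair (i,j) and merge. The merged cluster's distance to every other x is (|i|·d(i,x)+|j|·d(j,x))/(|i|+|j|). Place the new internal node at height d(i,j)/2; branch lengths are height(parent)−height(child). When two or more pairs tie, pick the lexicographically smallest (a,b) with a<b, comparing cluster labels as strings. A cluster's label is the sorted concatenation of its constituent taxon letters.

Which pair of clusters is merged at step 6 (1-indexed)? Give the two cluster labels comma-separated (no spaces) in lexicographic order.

DIU,OXZ

step 1: merge (O,X) at d=10; branch lengths O→5, X→5; new cluster OX
  updated: d(C,OX)=95/2, d(D,OX)=32, d(I,OX)=33, d(OX,P)=93/2, d(OX,U)=30, d(OX,Z)=31
step 2: merge (I,U) at d=17; branch lengths I→17/2, U→17/2; new cluster IU
  updated: d(C,IU)=107/2, d(D,IU)=27, d(IU,OX)=63/2, d(IU,P)=37, d(IU,Z)=32
step 3: merge (D,IU) at d=27; branch lengths D→27/2, IU→5; new cluster DIU
  updated: d(C,DIU)=143/3, d(DIU,OX)=95/3, d(DIU,P)=124/3, d(DIU,Z)=34
step 4: merge (C,P) at d=29; branch lengths C→29/2, P→29/2; new cluster CP
  updated: d(CP,DIU)=89/2, d(CP,OX)=47, d(CP,Z)=46
step 5: merge (OX,Z) at d=31; branch lengths OX→21/2, Z→31/2; new cluster OXZ
  updated: d(CP,OXZ)=140/3, d(DIU,OXZ)=292/9
step 6: merge (DIU,OXZ) at d=292/9; branch lengths DIU→49/18, OXZ→13/18; new cluster DIOUXZ
  updated: d(CP,DIOUXZ)=547/12
step 7: merge (CP,DIOUXZ) at d=547/12; branch lengths CP→199/24, DIOUXZ→473/72; new cluster CDIOPUXZ
final tree: ((C:29/2,P:29/2):199/24,((D:27/2,(I:17/2,U:17/2):5):49/18,((O:5,X:5):21/2,Z:31/2):13/18):473/72)
total length: 4277/36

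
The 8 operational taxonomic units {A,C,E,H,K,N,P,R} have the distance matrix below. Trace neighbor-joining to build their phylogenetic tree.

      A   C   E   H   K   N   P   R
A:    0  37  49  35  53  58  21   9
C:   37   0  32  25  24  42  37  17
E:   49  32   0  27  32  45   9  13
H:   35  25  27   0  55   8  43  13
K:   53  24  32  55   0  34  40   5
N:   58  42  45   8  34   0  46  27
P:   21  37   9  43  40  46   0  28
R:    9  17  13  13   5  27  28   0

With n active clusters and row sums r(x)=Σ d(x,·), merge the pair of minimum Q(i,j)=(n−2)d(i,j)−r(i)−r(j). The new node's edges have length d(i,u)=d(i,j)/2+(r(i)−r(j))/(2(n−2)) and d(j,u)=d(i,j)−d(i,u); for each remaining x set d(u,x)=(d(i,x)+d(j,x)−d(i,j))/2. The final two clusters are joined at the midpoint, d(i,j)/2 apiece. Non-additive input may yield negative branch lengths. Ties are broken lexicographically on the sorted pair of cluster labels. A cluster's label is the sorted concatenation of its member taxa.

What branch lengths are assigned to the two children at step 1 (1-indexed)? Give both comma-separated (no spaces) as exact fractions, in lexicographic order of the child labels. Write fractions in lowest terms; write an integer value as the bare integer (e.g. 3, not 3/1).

-1/2,17/2

iteration 1: select H,N (d=8, Q=-418); attach at lengths (-1/2, 17/2); label the merged cluster HN
  updated: d(A,HN)=85/2, d(C,HN)=59/2, d(E,HN)=32, d(HN,K)=81/2, d(HN,P)=81/2, d(HN,R)=16
iteration 2: select E,P (d=9, Q=-595/2); attach at lengths (73/20, 107/20); label the merged cluster EP
  updated: d(A,EP)=61/2, d(C,EP)=30, d(EP,HN)=127/4, d(EP,K)=63/2, d(EP,R)=16
iteration 3: select A,R (d=9, Q=-199); attach at lengths (145/8, -73/8); label the merged cluster AR
  updated: d(AR,C)=45/2, d(AR,EP)=75/4, d(AR,HN)=99/4, d(AR,K)=49/2
iteration 4: select C,K (d=24, Q=-309/2); attach at lengths (115/12, 173/12); label the merged cluster CK
  updated: d(AR,CK)=23/2, d(CK,EP)=75/4, d(CK,HN)=23
iteration 5: select AR,EP (d=75/4, Q=-347/4); attach at lengths (93/16, 207/16); label the merged cluster AEPR
  updated: d(AEPR,CK)=23/4, d(AEPR,HN)=151/8
iteration 6: select AEPR,CK (d=23/4, Q=-381/8); attach at lengths (13/16, 79/16); label the merged cluster ACEKPR
  updated: d(ACEKPR,HN)=289/16
iteration 7: select ACEKPR,HN (d=289/16); attach at lengths (289/32, 289/32); label the merged cluster ACEHKNPR
final tree: ((((A:145/8,R:-73/8):93/16,(E:73/20,P:107/20):207/16):13/16,(C:115/12,K:173/12):79/16):289/32,(H:-1/2,N:17/2):289/32)
total length: 1481/16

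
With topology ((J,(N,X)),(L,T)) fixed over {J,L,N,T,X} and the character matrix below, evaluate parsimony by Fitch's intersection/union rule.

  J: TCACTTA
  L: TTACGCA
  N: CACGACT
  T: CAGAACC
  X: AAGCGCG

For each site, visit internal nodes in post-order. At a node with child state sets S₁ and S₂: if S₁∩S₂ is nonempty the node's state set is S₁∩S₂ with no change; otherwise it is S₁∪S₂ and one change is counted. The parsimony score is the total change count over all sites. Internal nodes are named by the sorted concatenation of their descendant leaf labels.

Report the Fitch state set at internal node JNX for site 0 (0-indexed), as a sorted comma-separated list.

A,C,T

site 0, node NX: N={C} ∪ X={A} → {A,C} (+1)
site 0, node JNX: J={T} ∪ NX={A,C} → {A,C,T} (+1)
site 0, node LT: L={T} ∪ T={C} → {C,T} (+1)
site 0, node JLNTX: JNX={A,C,T} ∩ LT={C,T} → {C,T} (+0)
site 1, node NX: N={A} ∩ X={A} → {A} (+0)
site 1, node JNX: J={C} ∪ NX={A} → {A,C} (+1)
site 1, node LT: L={T} ∪ T={A} → {A,T} (+1)
site 1, node JLNTX: JNX={A,C} ∩ LT={A,T} → {A} (+0)
site 2, node NX: N={C} ∪ X={G} → {C,G} (+1)
site 2, node JNX: J={A} ∪ NX={C,G} → {A,C,G} (+1)
site 2, node LT: L={A} ∪ T={G} → {A,G} (+1)
site 2, node JLNTX: JNX={A,C,G} ∩ LT={A,G} → {A,G} (+0)
site 3, node NX: N={G} ∪ X={C} → {C,G} (+1)
site 3, node JNX: J={C} ∩ NX={C,G} → {C} (+0)
site 3, node LT: L={C} ∪ T={A} → {A,C} (+1)
site 3, node JLNTX: JNX={C} ∩ LT={A,C} → {C} (+0)
site 4, node NX: N={A} ∪ X={G} → {A,G} (+1)
site 4, node JNX: J={T} ∪ NX={A,G} → {A,G,T} (+1)
site 4, node LT: L={G} ∪ T={A} → {A,G} (+1)
site 4, node JLNTX: JNX={A,G,T} ∩ LT={A,G} → {A,G} (+0)
site 5, node NX: N={C} ∩ X={C} → {C} (+0)
site 5, node JNX: J={T} ∪ NX={C} → {C,T} (+1)
site 5, node LT: L={C} ∩ T={C} → {C} (+0)
site 5, node JLNTX: JNX={C,T} ∩ LT={C} → {C} (+0)
site 6, node NX: N={T} ∪ X={G} → {G,T} (+1)
site 6, node JNX: J={A} ∪ NX={G,T} → {A,G,T} (+1)
site 6, node LT: L={A} ∪ T={C} → {A,C} (+1)
site 6, node JLNTX: JNX={A,G,T} ∩ LT={A,C} → {A} (+0)
per-site changes: [3, 2, 3, 2, 3, 1, 3]; total = 17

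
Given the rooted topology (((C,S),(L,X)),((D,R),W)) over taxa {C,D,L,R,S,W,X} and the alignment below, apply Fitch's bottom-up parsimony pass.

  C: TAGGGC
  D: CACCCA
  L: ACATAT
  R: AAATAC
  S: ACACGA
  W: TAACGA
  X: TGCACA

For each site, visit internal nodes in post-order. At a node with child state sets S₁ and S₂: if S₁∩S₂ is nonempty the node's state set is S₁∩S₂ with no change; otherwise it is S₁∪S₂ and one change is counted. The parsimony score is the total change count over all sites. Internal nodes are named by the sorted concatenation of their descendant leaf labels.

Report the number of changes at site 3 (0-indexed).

4

site 0, node CS: C={T} ∪ S={A} → {A,T} (+1)
site 0, node LX: L={A} ∪ X={T} → {A,T} (+1)
site 0, node CLSX: CS={A,T} ∩ LX={A,T} → {A,T} (+0)
site 0, node DR: D={C} ∪ R={A} → {A,C} (+1)
site 0, node DRW: DR={A,C} ∪ W={T} → {A,C,T} (+1)
site 0, node CDLRSWX: CLSX={A,T} ∩ DRW={A,C,T} → {A,T} (+0)
site 1, node CS: C={A} ∪ S={C} → {A,C} (+1)
site 1, node LX: L={C} ∪ X={G} → {C,G} (+1)
site 1, node CLSX: CS={A,C} ∩ LX={C,G} → {C} (+0)
site 1, node DR: D={A} ∩ R={A} → {A} (+0)
site 1, node DRW: DR={A} ∩ W={A} → {A} (+0)
site 1, node CDLRSWX: CLSX={C} ∪ DRW={A} → {A,C} (+1)
site 2, node CS: C={G} ∪ S={A} → {A,G} (+1)
site 2, node LX: L={A} ∪ X={C} → {A,C} (+1)
site 2, node CLSX: CS={A,G} ∩ LX={A,C} → {A} (+0)
site 2, node DR: D={C} ∪ R={A} → {A,C} (+1)
site 2, node DRW: DR={A,C} ∩ W={A} → {A} (+0)
site 2, node CDLRSWX: CLSX={A} ∩ DRW={A} → {A} (+0)
site 3, node CS: C={G} ∪ S={C} → {C,G} (+1)
site 3, node LX: L={T} ∪ X={A} → {A,T} (+1)
site 3, node CLSX: CS={C,G} ∪ LX={A,T} → {A,C,G,T} (+1)
site 3, node DR: D={C} ∪ R={T} → {C,T} (+1)
site 3, node DRW: DR={C,T} ∩ W={C} → {C} (+0)
site 3, node CDLRSWX: CLSX={A,C,G,T} ∩ DRW={C} → {C} (+0)
site 4, node CS: C={G} ∩ S={G} → {G} (+0)
site 4, node LX: L={A} ∪ X={C} → {A,C} (+1)
site 4, node CLSX: CS={G} ∪ LX={A,C} → {A,C,G} (+1)
site 4, node DR: D={C} ∪ R={A} → {A,C} (+1)
site 4, node DRW: DR={A,C} ∪ W={G} → {A,C,G} (+1)
site 4, node CDLRSWX: CLSX={A,C,G} ∩ DRW={A,C,G} → {A,C,G} (+0)
site 5, node CS: C={C} ∪ S={A} → {A,C} (+1)
site 5, node LX: L={T} ∪ X={A} → {A,T} (+1)
site 5, node CLSX: CS={A,C} ∩ LX={A,T} → {A} (+0)
site 5, node DR: D={A} ∪ R={C} → {A,C} (+1)
site 5, node DRW: DR={A,C} ∩ W={A} → {A} (+0)
site 5, node CDLRSWX: CLSX={A} ∩ DRW={A} → {A} (+0)
per-site changes: [4, 3, 3, 4, 4, 3]; total = 21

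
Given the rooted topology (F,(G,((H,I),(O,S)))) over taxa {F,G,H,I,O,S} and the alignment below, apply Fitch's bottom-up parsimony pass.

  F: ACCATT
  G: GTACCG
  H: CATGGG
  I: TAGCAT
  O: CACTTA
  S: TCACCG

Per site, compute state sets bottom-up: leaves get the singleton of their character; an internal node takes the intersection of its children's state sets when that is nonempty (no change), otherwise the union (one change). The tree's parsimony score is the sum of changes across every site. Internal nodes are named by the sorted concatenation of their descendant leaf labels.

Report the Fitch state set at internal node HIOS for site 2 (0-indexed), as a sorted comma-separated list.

[col 0] HI: children H:{C}, I:{T} ∪→ {C,T}; cost 1
[col 0] OS: children O:{C}, S:{T} ∪→ {C,T}; cost 1
[col 0] HIOS: children HI:{C,T}, OS:{C,T} ∩→ {C,T}; cost 0
[col 0] GHIOS: children G:{G}, HIOS:{C,T} ∪→ {C,G,T}; cost 1
[col 0] FGHIOS: children F:{A}, GHIOS:{C,G,T} ∪→ {A,C,G,T}; cost 1
[col 1] HI: children H:{A}, I:{A} ∩→ {A}; cost 0
[col 1] OS: children O:{A}, S:{C} ∪→ {A,C}; cost 1
[col 1] HIOS: children HI:{A}, OS:{A,C} ∩→ {A}; cost 0
[col 1] GHIOS: children G:{T}, HIOS:{A} ∪→ {A,T}; cost 1
[col 1] FGHIOS: children F:{C}, GHIOS:{A,T} ∪→ {A,C,T}; cost 1
[col 2] HI: children H:{T}, I:{G} ∪→ {G,T}; cost 1
[col 2] OS: children O:{C}, S:{A} ∪→ {A,C}; cost 1
[col 2] HIOS: children HI:{G,T}, OS:{A,C} ∪→ {A,C,G,T}; cost 1
[col 2] GHIOS: children G:{A}, HIOS:{A,C,G,T} ∩→ {A}; cost 0
[col 2] FGHIOS: children F:{C}, GHIOS:{A} ∪→ {A,C}; cost 1
[col 3] HI: children H:{G}, I:{C} ∪→ {C,G}; cost 1
[col 3] OS: children O:{T}, S:{C} ∪→ {C,T}; cost 1
[col 3] HIOS: children HI:{C,G}, OS:{C,T} ∩→ {C}; cost 0
[col 3] GHIOS: children G:{C}, HIOS:{C} ∩→ {C}; cost 0
[col 3] FGHIOS: children F:{A}, GHIOS:{C} ∪→ {A,C}; cost 1
[col 4] HI: children H:{G}, I:{A} ∪→ {A,G}; cost 1
[col 4] OS: children O:{T}, S:{C} ∪→ {C,T}; cost 1
[col 4] HIOS: children HI:{A,G}, OS:{C,T} ∪→ {A,C,G,T}; cost 1
[col 4] GHIOS: children G:{C}, HIOS:{A,C,G,T} ∩→ {C}; cost 0
[col 4] FGHIOS: children F:{T}, GHIOS:{C} ∪→ {C,T}; cost 1
[col 5] HI: children H:{G}, I:{T} ∪→ {G,T}; cost 1
[col 5] OS: children O:{A}, S:{G} ∪→ {A,G}; cost 1
[col 5] HIOS: children HI:{G,T}, OS:{A,G} ∩→ {G}; cost 0
[col 5] GHIOS: children G:{G}, HIOS:{G} ∩→ {G}; cost 0
[col 5] FGHIOS: children F:{T}, GHIOS:{G} ∪→ {G,T}; cost 1
per-site changes: [4, 3, 4, 3, 4, 3]; total = 21

A,C,G,T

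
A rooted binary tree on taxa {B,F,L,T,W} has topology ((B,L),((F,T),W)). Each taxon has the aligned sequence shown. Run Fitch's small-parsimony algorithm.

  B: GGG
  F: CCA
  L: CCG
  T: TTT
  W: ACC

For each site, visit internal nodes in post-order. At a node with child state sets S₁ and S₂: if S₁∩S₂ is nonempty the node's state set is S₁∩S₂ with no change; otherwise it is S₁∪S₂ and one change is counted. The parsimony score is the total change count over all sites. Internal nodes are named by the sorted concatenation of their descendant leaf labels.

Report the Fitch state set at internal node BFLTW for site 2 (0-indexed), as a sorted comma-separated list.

[col 0] BL: children B:{G}, L:{C} ∪→ {C,G}; cost 1
[col 0] FT: children F:{C}, T:{T} ∪→ {C,T}; cost 1
[col 0] FTW: children FT:{C,T}, W:{A} ∪→ {A,C,T}; cost 1
[col 0] BFLTW: children BL:{C,G}, FTW:{A,C,T} ∩→ {C}; cost 0
[col 1] BL: children B:{G}, L:{C} ∪→ {C,G}; cost 1
[col 1] FT: children F:{C}, T:{T} ∪→ {C,T}; cost 1
[col 1] FTW: children FT:{C,T}, W:{C} ∩→ {C}; cost 0
[col 1] BFLTW: children BL:{C,G}, FTW:{C} ∩→ {C}; cost 0
[col 2] BL: children B:{G}, L:{G} ∩→ {G}; cost 0
[col 2] FT: children F:{A}, T:{T} ∪→ {A,T}; cost 1
[col 2] FTW: children FT:{A,T}, W:{C} ∪→ {A,C,T}; cost 1
[col 2] BFLTW: children BL:{G}, FTW:{A,C,T} ∪→ {A,C,G,T}; cost 1
per-site changes: [3, 2, 3]; total = 8

A,C,G,T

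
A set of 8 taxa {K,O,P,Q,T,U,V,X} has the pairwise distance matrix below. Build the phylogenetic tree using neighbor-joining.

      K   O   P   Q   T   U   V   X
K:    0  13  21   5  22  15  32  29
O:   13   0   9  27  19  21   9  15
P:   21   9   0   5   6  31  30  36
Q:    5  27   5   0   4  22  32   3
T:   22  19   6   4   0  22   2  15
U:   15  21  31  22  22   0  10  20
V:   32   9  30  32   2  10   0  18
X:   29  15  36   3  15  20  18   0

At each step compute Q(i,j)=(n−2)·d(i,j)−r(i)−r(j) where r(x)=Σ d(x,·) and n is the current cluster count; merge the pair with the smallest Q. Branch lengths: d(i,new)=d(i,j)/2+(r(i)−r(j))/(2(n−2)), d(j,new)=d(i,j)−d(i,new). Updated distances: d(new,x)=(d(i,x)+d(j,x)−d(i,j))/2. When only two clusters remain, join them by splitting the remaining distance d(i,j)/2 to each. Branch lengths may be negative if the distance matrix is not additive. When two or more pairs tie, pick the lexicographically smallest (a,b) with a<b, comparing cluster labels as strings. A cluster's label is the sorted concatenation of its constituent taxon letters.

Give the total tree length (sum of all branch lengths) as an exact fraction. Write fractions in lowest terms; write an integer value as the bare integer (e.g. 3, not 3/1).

209/4

1. join Q+X (d=3, Q=-216) ⇒ QX; edges |Q|=-5/3, |X|=14/3
  updated: d(K,QX)=31/2, d(O,QX)=39/2, d(P,QX)=19, d(QX,T)=8, d(QX,U)=39/2, d(QX,V)=47/2
2. join T+V (d=2, Q=-351/2) ⇒ TV; edges |T|=-7/4, |V|=15/4
  updated: d(K,TV)=26, d(O,TV)=13, d(P,TV)=17, d(QX,TV)=59/4, d(TV,U)=15
3. join O+P (d=9, Q=-273/2) ⇒ OP; edges |O|=29/16, |P|=115/16
  updated: d(K,OP)=25/2, d(OP,QX)=59/4, d(OP,TV)=21/2, d(OP,U)=43/2
4. join K+U (d=15, Q=-95) ⇒ KU; edges |K|=43/6, |U|=47/6
  updated: d(KU,OP)=19/2, d(KU,QX)=10, d(KU,TV)=13
5. join KU+QX (d=10, Q=-52) ⇒ KQUX; edges |KU|=13/4, |QX|=27/4
  updated: d(KQUX,OP)=57/8, d(KQUX,TV)=71/8
6. join KQUX+OP (d=57/8, Q=-53/2) ⇒ KOPQUX; edges |KQUX|=11/4, |OP|=35/8
  updated: d(KOPQUX,TV)=49/8
7. join KOPQUX+TV (d=49/8) ⇒ KOPQTUVX; edges |KOPQUX|=49/16, |TV|=49/16
final tree: ((((K:43/6,U:47/6):13/4,(Q:-5/3,X:14/3):27/4):11/4,(O:29/16,P:115/16):35/8):49/16,(T:-7/4,V:15/4):49/16)
total length: 209/4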